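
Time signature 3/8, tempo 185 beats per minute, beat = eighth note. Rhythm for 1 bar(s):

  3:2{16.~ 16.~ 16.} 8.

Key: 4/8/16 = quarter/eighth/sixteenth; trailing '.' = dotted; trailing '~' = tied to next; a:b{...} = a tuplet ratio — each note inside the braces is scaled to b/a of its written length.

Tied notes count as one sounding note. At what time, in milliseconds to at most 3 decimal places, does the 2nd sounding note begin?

note 2 onset = 3/2b = 486.486ms

1. 0.0ms @ 0 + 486.486ms (3/2)
2. 486.486ms @ 3/2 + 486.486ms (3/2)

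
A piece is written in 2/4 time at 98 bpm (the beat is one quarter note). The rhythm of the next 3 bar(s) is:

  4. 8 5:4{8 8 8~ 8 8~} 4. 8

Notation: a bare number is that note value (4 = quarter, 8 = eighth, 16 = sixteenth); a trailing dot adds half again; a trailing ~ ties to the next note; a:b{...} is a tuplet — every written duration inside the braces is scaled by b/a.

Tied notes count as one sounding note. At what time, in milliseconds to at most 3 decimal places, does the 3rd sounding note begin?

1. 0.0ms @ 0 + 918.367ms (3/2)
2. 918.367ms @ 3/2 + 306.122ms (1/2)
3. 1224.49ms @ 2 + 244.898ms (2/5)
4. 1469.388ms @ 12/5 + 244.898ms (2/5)
5. 1714.286ms @ 14/5 + 489.796ms (4/5)
6. 2204.082ms @ 18/5 + 1163.265ms (19/10)
7. 3367.347ms @ 11/2 + 306.122ms (1/2)

note 3 onset = 2b = 1224.49ms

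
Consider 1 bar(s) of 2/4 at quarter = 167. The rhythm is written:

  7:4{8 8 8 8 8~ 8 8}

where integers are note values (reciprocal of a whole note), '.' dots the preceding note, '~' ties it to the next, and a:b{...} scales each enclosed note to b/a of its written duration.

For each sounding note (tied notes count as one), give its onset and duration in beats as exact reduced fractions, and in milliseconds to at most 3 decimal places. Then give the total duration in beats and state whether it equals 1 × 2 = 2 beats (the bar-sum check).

1) 0.0ms=0b +102.652ms=2/7b
2) 102.652ms=2/7b +102.652ms=2/7b
3) 205.304ms=4/7b +102.652ms=2/7b
4) 307.956ms=6/7b +102.652ms=2/7b
5) 410.607ms=8/7b +205.304ms=4/7b
6) 615.911ms=12/7b +102.652ms=2/7b
Σ=2b of 2 (167bpm 2/4) — PASS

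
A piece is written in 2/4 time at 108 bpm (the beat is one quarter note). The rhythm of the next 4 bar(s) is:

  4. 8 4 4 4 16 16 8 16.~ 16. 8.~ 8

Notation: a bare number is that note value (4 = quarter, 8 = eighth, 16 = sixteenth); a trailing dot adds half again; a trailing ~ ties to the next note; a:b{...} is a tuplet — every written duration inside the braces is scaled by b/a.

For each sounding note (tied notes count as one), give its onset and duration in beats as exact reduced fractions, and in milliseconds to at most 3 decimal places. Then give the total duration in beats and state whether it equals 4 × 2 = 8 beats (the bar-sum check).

1) 0.0ms=0b +833.333ms=3/2b
2) 833.333ms=3/2b +277.778ms=1/2b
3) 1111.111ms=2b +555.556ms=1b
4) 1666.667ms=3b +555.556ms=1b
5) 2222.222ms=4b +555.556ms=1b
6) 2777.778ms=5b +138.889ms=1/4b
7) 2916.667ms=21/4b +138.889ms=1/4b
8) 3055.556ms=11/2b +277.778ms=1/2b
9) 3333.333ms=6b +416.667ms=3/4b
10) 3750.0ms=27/4b +694.444ms=5/4b
Σ=8b of 8 (108bpm 2/4) — PASS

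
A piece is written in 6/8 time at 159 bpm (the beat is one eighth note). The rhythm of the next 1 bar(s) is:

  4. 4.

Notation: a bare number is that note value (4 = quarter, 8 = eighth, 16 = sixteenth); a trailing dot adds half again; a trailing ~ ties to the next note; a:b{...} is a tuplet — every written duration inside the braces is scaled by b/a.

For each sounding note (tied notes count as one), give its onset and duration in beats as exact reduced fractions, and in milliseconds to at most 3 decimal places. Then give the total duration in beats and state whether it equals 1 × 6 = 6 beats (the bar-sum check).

1) 0.0ms=0b +1132.075ms=3b
2) 1132.075ms=3b +1132.075ms=3b
Σ=6b of 6 (159bpm 6/8) — PASS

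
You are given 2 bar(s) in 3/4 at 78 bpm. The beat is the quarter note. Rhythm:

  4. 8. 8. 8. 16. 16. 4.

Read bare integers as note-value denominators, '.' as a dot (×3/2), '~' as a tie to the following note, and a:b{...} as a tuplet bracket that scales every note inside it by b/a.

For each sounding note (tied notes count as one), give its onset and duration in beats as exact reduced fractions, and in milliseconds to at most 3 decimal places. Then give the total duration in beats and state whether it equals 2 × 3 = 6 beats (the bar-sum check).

1) 0.0ms=0b +1153.846ms=3/2b
2) 1153.846ms=3/2b +576.923ms=3/4b
3) 1730.769ms=9/4b +576.923ms=3/4b
4) 2307.692ms=3b +576.923ms=3/4b
5) 2884.615ms=15/4b +288.462ms=3/8b
6) 3173.077ms=33/8b +288.462ms=3/8b
7) 3461.538ms=9/2b +1153.846ms=3/2b
Σ=6b of 6 (78bpm 3/4) — PASS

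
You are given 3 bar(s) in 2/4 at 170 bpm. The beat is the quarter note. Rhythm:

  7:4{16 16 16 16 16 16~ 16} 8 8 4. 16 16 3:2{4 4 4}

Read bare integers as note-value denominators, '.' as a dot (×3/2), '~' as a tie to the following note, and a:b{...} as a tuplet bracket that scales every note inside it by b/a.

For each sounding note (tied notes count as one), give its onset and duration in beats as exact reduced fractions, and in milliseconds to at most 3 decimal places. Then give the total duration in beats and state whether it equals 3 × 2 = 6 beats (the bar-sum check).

1) 0.0ms=0b +50.42ms=1/7b
2) 50.42ms=1/7b +50.42ms=1/7b
3) 100.84ms=2/7b +50.42ms=1/7b
4) 151.261ms=3/7b +50.42ms=1/7b
5) 201.681ms=4/7b +50.42ms=1/7b
6) 252.101ms=5/7b +100.84ms=2/7b
7) 352.941ms=1b +176.471ms=1/2b
8) 529.412ms=3/2b +176.471ms=1/2b
9) 705.882ms=2b +529.412ms=3/2b
10) 1235.294ms=7/2b +88.235ms=1/4b
11) 1323.529ms=15/4b +88.235ms=1/4b
12) 1411.765ms=4b +235.294ms=2/3b
13) 1647.059ms=14/3b +235.294ms=2/3b
14) 1882.353ms=16/3b +235.294ms=2/3b
Σ=6b of 6 (170bpm 2/4) — PASS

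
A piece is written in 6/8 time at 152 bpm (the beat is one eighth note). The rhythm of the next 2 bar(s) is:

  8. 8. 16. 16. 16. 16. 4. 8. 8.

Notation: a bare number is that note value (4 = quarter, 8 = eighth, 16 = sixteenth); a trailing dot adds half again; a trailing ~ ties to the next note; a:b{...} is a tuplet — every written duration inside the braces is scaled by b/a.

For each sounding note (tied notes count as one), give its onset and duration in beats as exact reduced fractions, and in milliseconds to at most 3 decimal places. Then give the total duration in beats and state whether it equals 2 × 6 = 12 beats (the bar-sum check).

1) 0.0ms=0b +592.105ms=3/2b
2) 592.105ms=3/2b +592.105ms=3/2b
3) 1184.211ms=3b +296.053ms=3/4b
4) 1480.263ms=15/4b +296.053ms=3/4b
5) 1776.316ms=9/2b +296.053ms=3/4b
6) 2072.368ms=21/4b +296.053ms=3/4b
7) 2368.421ms=6b +1184.211ms=3b
8) 3552.632ms=9b +592.105ms=3/2b
9) 4144.737ms=21/2b +592.105ms=3/2b
Σ=12b of 12 (152bpm 6/8) — PASS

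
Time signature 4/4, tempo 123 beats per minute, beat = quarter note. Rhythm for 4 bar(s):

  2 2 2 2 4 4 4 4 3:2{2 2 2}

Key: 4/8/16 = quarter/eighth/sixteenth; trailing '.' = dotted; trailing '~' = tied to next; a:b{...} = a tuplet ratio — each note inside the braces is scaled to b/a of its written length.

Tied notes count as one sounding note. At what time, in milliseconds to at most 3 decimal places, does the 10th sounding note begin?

note 10 onset = 40/3b = 6504.065ms

1. 0.0ms @ 0 + 975.61ms (2)
2. 975.61ms @ 2 + 975.61ms (2)
3. 1951.22ms @ 4 + 975.61ms (2)
4. 2926.829ms @ 6 + 975.61ms (2)
5. 3902.439ms @ 8 + 487.805ms (1)
6. 4390.244ms @ 9 + 487.805ms (1)
7. 4878.049ms @ 10 + 487.805ms (1)
8. 5365.854ms @ 11 + 487.805ms (1)
9. 5853.659ms @ 12 + 650.407ms (4/3)
10. 6504.065ms @ 40/3 + 650.407ms (4/3)
11. 7154.472ms @ 44/3 + 650.407ms (4/3)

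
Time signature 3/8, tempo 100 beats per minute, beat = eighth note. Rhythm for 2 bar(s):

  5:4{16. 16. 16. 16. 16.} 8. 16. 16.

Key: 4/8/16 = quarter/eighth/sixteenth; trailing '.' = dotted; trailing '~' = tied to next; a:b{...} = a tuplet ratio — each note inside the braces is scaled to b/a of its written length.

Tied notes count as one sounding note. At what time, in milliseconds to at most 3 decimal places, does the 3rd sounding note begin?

1. 0.0ms @ 0 + 360.0ms (3/5)
2. 360.0ms @ 3/5 + 360.0ms (3/5)
3. 720.0ms @ 6/5 + 360.0ms (3/5)
4. 1080.0ms @ 9/5 + 360.0ms (3/5)
5. 1440.0ms @ 12/5 + 360.0ms (3/5)
6. 1800.0ms @ 3 + 900.0ms (3/2)
7. 2700.0ms @ 9/2 + 450.0ms (3/4)
8. 3150.0ms @ 21/4 + 450.0ms (3/4)

note 3 onset = 6/5b = 720.0ms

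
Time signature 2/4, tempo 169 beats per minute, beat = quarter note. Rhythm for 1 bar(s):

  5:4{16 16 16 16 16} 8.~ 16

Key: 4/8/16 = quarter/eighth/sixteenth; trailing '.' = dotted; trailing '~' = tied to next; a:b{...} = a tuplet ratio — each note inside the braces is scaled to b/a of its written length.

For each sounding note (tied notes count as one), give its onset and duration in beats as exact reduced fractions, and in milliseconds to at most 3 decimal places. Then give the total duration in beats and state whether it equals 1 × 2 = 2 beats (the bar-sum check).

1) 0.0ms=0b +71.006ms=1/5b
2) 71.006ms=1/5b +71.006ms=1/5b
3) 142.012ms=2/5b +71.006ms=1/5b
4) 213.018ms=3/5b +71.006ms=1/5b
5) 284.024ms=4/5b +71.006ms=1/5b
6) 355.03ms=1b +355.03ms=1b
Σ=2b of 2 (169bpm 2/4) — PASS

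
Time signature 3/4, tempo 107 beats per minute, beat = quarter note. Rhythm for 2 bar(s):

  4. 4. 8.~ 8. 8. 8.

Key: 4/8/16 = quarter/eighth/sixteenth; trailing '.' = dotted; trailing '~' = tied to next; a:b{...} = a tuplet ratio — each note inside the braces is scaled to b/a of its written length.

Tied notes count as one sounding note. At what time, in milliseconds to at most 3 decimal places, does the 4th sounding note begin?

note 4 onset = 9/2b = 2523.364ms

1. 0.0ms @ 0 + 841.121ms (3/2)
2. 841.121ms @ 3/2 + 841.121ms (3/2)
3. 1682.243ms @ 3 + 841.121ms (3/2)
4. 2523.364ms @ 9/2 + 420.561ms (3/4)
5. 2943.925ms @ 21/4 + 420.561ms (3/4)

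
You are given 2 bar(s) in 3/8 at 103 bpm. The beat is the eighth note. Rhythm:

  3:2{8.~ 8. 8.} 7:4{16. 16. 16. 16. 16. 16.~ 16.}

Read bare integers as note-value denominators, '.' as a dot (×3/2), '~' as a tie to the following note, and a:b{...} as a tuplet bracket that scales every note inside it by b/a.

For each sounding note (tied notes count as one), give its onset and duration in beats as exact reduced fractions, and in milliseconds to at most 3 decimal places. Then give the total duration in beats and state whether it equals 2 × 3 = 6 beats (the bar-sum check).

1) 0.0ms=0b +1165.049ms=2b
2) 1165.049ms=2b +582.524ms=1b
3) 1747.573ms=3b +249.653ms=3/7b
4) 1997.226ms=24/7b +249.653ms=3/7b
5) 2246.879ms=27/7b +249.653ms=3/7b
6) 2496.533ms=30/7b +249.653ms=3/7b
7) 2746.186ms=33/7b +249.653ms=3/7b
8) 2995.839ms=36/7b +499.307ms=6/7b
Σ=6b of 6 (103bpm 3/8) — PASS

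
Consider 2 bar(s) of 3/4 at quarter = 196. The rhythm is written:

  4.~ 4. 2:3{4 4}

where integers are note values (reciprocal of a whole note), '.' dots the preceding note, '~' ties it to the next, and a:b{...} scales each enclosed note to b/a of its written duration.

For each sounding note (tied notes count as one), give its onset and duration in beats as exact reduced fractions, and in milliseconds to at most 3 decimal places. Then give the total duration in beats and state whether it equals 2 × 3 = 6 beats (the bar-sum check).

1) 0.0ms=0b +918.367ms=3b
2) 918.367ms=3b +459.184ms=3/2b
3) 1377.551ms=9/2b +459.184ms=3/2b
Σ=6b of 6 (196bpm 3/4) — PASS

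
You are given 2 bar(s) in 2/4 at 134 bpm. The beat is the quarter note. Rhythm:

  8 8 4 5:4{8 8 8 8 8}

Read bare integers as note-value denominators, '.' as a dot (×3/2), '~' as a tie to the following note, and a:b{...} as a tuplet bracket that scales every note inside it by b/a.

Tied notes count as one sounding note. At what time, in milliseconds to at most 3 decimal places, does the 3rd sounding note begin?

1. 0.0ms @ 0 + 223.881ms (1/2)
2. 223.881ms @ 1/2 + 223.881ms (1/2)
3. 447.761ms @ 1 + 447.761ms (1)
4. 895.522ms @ 2 + 179.104ms (2/5)
5. 1074.627ms @ 12/5 + 179.104ms (2/5)
6. 1253.731ms @ 14/5 + 179.104ms (2/5)
7. 1432.836ms @ 16/5 + 179.104ms (2/5)
8. 1611.94ms @ 18/5 + 179.104ms (2/5)

note 3 onset = 1b = 447.761ms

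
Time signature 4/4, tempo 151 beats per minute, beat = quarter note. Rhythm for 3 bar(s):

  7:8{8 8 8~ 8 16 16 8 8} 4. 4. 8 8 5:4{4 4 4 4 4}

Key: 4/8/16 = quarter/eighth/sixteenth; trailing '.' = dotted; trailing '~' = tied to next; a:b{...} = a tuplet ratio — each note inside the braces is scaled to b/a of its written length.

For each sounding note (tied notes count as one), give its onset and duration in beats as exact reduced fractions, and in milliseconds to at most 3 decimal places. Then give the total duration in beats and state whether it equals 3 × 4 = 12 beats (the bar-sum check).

1) 0.0ms=0b +227.058ms=4/7b
2) 227.058ms=4/7b +227.058ms=4/7b
3) 454.115ms=8/7b +454.115ms=8/7b
4) 908.231ms=16/7b +113.529ms=2/7b
5) 1021.76ms=18/7b +113.529ms=2/7b
6) 1135.289ms=20/7b +227.058ms=4/7b
7) 1362.346ms=24/7b +227.058ms=4/7b
8) 1589.404ms=4b +596.026ms=3/2b
9) 2185.43ms=11/2b +596.026ms=3/2b
10) 2781.457ms=7b +198.675ms=1/2b
11) 2980.132ms=15/2b +198.675ms=1/2b
12) 3178.808ms=8b +317.881ms=4/5b
13) 3496.689ms=44/5b +317.881ms=4/5b
14) 3814.57ms=48/5b +317.881ms=4/5b
15) 4132.45ms=52/5b +317.881ms=4/5b
16) 4450.331ms=56/5b +317.881ms=4/5b
Σ=12b of 12 (151bpm 4/4) — PASS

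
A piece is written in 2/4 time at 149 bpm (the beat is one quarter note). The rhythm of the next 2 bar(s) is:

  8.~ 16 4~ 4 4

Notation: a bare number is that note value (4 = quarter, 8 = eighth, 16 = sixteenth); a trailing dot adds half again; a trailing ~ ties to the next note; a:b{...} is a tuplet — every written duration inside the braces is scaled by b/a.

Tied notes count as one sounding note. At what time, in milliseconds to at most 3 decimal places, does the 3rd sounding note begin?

1. 0.0ms @ 0 + 402.685ms (1)
2. 402.685ms @ 1 + 805.369ms (2)
3. 1208.054ms @ 3 + 402.685ms (1)

note 3 onset = 3b = 1208.054ms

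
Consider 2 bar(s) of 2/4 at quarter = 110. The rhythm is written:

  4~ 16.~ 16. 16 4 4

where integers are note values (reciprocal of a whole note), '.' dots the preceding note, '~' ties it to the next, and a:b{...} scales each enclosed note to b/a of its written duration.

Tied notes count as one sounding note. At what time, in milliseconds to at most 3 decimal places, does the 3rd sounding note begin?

1. 0.0ms @ 0 + 954.545ms (7/4)
2. 954.545ms @ 7/4 + 136.364ms (1/4)
3. 1090.909ms @ 2 + 545.455ms (1)
4. 1636.364ms @ 3 + 545.455ms (1)

note 3 onset = 2b = 1090.909ms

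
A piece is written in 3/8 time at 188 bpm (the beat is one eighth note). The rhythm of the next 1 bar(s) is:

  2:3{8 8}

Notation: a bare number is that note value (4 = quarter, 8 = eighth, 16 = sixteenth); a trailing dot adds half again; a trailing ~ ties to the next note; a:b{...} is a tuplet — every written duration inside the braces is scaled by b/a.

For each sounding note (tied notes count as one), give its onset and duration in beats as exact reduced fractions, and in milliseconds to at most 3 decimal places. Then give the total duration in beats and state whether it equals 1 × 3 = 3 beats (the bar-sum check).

1) 0.0ms=0b +478.723ms=3/2b
2) 478.723ms=3/2b +478.723ms=3/2b
Σ=3b of 3 (188bpm 3/8) — PASS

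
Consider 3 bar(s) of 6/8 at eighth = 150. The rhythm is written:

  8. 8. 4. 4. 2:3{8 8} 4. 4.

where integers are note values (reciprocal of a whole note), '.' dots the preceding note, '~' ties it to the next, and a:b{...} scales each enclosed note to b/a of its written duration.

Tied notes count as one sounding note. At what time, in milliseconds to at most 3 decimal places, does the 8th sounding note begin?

1. 0.0ms @ 0 + 600.0ms (3/2)
2. 600.0ms @ 3/2 + 600.0ms (3/2)
3. 1200.0ms @ 3 + 1200.0ms (3)
4. 2400.0ms @ 6 + 1200.0ms (3)
5. 3600.0ms @ 9 + 600.0ms (3/2)
6. 4200.0ms @ 21/2 + 600.0ms (3/2)
7. 4800.0ms @ 12 + 1200.0ms (3)
8. 6000.0ms @ 15 + 1200.0ms (3)

note 8 onset = 15b = 6000.0ms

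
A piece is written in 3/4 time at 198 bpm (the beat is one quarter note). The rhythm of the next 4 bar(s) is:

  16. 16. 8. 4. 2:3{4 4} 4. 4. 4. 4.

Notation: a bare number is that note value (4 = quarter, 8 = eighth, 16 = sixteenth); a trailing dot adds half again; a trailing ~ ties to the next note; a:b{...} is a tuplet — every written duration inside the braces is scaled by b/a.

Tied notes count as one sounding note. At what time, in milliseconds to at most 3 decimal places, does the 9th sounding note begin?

note 9 onset = 9b = 2727.273ms

1. 0.0ms @ 0 + 113.636ms (3/8)
2. 113.636ms @ 3/8 + 113.636ms (3/8)
3. 227.273ms @ 3/4 + 227.273ms (3/4)
4. 454.545ms @ 3/2 + 454.545ms (3/2)
5. 909.091ms @ 3 + 454.545ms (3/2)
6. 1363.636ms @ 9/2 + 454.545ms (3/2)
7. 1818.182ms @ 6 + 454.545ms (3/2)
8. 2272.727ms @ 15/2 + 454.545ms (3/2)
9. 2727.273ms @ 9 + 454.545ms (3/2)
10. 3181.818ms @ 21/2 + 454.545ms (3/2)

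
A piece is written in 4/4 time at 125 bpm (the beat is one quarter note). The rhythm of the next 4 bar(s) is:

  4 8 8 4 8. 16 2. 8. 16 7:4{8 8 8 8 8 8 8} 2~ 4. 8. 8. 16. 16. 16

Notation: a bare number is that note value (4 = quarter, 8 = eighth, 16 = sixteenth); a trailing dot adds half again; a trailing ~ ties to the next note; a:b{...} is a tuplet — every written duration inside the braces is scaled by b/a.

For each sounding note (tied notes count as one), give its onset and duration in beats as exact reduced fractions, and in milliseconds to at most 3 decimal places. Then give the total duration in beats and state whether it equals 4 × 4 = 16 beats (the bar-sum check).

1) 0.0ms=0b +480.0ms=1b
2) 480.0ms=1b +240.0ms=1/2b
3) 720.0ms=3/2b +240.0ms=1/2b
4) 960.0ms=2b +480.0ms=1b
5) 1440.0ms=3b +360.0ms=3/4b
6) 1800.0ms=15/4b +120.0ms=1/4b
7) 1920.0ms=4b +1440.0ms=3b
8) 3360.0ms=7b +360.0ms=3/4b
9) 3720.0ms=31/4b +120.0ms=1/4b
10) 3840.0ms=8b +137.143ms=2/7b
11) 3977.143ms=58/7b +137.143ms=2/7b
12) 4114.286ms=60/7b +137.143ms=2/7b
13) 4251.429ms=62/7b +137.143ms=2/7b
14) 4388.571ms=64/7b +137.143ms=2/7b
15) 4525.714ms=66/7b +137.143ms=2/7b
16) 4662.857ms=68/7b +137.143ms=2/7b
17) 4800.0ms=10b +1680.0ms=7/2b
18) 6480.0ms=27/2b +360.0ms=3/4b
19) 6840.0ms=57/4b +360.0ms=3/4b
20) 7200.0ms=15b +180.0ms=3/8b
21) 7380.0ms=123/8b +180.0ms=3/8b
22) 7560.0ms=63/4b +120.0ms=1/4b
Σ=16b of 16 (125bpm 4/4) — PASS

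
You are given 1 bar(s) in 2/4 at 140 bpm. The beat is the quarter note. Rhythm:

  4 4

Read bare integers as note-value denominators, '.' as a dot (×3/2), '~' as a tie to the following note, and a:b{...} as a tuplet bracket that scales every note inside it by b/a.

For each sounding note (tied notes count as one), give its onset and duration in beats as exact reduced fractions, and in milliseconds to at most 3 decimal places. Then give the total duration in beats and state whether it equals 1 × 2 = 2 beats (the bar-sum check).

1) 0.0ms=0b +428.571ms=1b
2) 428.571ms=1b +428.571ms=1b
Σ=2b of 2 (140bpm 2/4) — PASS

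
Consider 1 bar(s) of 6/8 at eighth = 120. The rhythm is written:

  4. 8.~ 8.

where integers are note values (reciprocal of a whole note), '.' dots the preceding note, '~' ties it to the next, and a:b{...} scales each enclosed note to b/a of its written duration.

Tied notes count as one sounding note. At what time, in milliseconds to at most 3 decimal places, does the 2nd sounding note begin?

1. 0.0ms @ 0 + 1500.0ms (3)
2. 1500.0ms @ 3 + 1500.0ms (3)

note 2 onset = 3b = 1500.0ms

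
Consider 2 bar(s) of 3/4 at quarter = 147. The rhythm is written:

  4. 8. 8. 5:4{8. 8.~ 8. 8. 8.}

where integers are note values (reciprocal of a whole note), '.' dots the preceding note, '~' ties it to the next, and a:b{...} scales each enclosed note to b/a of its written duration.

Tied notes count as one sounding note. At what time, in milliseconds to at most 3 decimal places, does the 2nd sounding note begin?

note 2 onset = 3/2b = 612.245ms

1. 0.0ms @ 0 + 612.245ms (3/2)
2. 612.245ms @ 3/2 + 306.122ms (3/4)
3. 918.367ms @ 9/4 + 306.122ms (3/4)
4. 1224.49ms @ 3 + 244.898ms (3/5)
5. 1469.388ms @ 18/5 + 489.796ms (6/5)
6. 1959.184ms @ 24/5 + 244.898ms (3/5)
7. 2204.082ms @ 27/5 + 244.898ms (3/5)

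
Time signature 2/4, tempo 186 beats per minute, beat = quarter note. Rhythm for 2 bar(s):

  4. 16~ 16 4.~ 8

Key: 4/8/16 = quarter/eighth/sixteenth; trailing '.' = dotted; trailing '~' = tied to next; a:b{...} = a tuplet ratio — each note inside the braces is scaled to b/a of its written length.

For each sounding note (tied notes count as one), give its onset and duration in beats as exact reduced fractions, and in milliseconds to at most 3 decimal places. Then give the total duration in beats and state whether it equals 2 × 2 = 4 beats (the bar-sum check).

1) 0.0ms=0b +483.871ms=3/2b
2) 483.871ms=3/2b +161.29ms=1/2b
3) 645.161ms=2b +645.161ms=2b
Σ=4b of 4 (186bpm 2/4) — PASS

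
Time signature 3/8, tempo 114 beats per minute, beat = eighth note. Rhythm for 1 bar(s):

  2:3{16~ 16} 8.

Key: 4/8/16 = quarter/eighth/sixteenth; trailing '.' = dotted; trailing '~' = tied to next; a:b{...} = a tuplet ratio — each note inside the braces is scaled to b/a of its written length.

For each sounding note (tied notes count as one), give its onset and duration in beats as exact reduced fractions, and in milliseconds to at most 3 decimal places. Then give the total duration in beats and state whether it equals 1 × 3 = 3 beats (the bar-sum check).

1) 0.0ms=0b +789.474ms=3/2b
2) 789.474ms=3/2b +789.474ms=3/2b
Σ=3b of 3 (114bpm 3/8) — PASS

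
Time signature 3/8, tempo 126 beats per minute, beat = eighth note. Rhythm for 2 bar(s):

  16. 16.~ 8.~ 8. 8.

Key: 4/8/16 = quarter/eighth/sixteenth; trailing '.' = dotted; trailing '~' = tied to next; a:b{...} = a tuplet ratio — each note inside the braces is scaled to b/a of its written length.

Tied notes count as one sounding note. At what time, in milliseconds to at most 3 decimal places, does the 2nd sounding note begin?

note 2 onset = 3/4b = 357.143ms

1. 0.0ms @ 0 + 357.143ms (3/4)
2. 357.143ms @ 3/4 + 1785.714ms (15/4)
3. 2142.857ms @ 9/2 + 714.286ms (3/2)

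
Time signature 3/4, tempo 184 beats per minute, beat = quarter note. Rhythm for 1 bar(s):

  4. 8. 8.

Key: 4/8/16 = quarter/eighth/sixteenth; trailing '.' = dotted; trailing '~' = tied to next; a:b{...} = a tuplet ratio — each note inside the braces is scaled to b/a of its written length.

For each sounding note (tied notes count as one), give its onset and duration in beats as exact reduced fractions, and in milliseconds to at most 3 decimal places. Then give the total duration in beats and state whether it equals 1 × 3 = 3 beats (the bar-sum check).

1) 0.0ms=0b +489.13ms=3/2b
2) 489.13ms=3/2b +244.565ms=3/4b
3) 733.696ms=9/4b +244.565ms=3/4b
Σ=3b of 3 (184bpm 3/4) — PASS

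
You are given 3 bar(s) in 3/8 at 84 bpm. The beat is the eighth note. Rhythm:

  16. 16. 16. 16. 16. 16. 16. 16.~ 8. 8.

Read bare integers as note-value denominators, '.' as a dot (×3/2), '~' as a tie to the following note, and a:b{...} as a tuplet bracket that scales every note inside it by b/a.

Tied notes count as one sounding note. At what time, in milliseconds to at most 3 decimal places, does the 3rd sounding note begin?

1. 0.0ms @ 0 + 535.714ms (3/4)
2. 535.714ms @ 3/4 + 535.714ms (3/4)
3. 1071.429ms @ 3/2 + 535.714ms (3/4)
4. 1607.143ms @ 9/4 + 535.714ms (3/4)
5. 2142.857ms @ 3 + 535.714ms (3/4)
6. 2678.571ms @ 15/4 + 535.714ms (3/4)
7. 3214.286ms @ 9/2 + 535.714ms (3/4)
8. 3750.0ms @ 21/4 + 1607.143ms (9/4)
9. 5357.143ms @ 15/2 + 1071.429ms (3/2)

note 3 onset = 3/2b = 1071.429ms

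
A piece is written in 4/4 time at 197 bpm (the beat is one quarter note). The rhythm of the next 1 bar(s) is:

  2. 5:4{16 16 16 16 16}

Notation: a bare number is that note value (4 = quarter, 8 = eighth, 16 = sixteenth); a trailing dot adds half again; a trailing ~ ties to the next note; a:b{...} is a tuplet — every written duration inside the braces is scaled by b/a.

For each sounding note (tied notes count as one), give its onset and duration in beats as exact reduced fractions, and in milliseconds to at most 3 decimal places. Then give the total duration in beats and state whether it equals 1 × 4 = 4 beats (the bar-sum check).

1) 0.0ms=0b +913.706ms=3b
2) 913.706ms=3b +60.914ms=1/5b
3) 974.619ms=16/5b +60.914ms=1/5b
4) 1035.533ms=17/5b +60.914ms=1/5b
5) 1096.447ms=18/5b +60.914ms=1/5b
6) 1157.36ms=19/5b +60.914ms=1/5b
Σ=4b of 4 (197bpm 4/4) — PASS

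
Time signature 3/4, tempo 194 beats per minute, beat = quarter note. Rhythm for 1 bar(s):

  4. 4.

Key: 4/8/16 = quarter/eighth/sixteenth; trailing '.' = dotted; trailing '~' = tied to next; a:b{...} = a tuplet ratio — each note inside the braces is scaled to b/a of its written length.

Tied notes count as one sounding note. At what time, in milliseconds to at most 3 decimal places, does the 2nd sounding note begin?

note 2 onset = 3/2b = 463.918ms

1. 0.0ms @ 0 + 463.918ms (3/2)
2. 463.918ms @ 3/2 + 463.918ms (3/2)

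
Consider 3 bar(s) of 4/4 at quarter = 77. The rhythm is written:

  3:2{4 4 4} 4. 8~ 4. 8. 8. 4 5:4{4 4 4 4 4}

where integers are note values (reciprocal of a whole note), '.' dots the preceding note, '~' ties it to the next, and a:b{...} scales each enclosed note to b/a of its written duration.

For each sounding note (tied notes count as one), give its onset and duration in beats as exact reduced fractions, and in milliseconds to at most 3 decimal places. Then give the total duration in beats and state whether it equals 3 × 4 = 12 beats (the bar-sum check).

1) 0.0ms=0b +519.481ms=2/3b
2) 519.481ms=2/3b +519.481ms=2/3b
3) 1038.961ms=4/3b +519.481ms=2/3b
4) 1558.442ms=2b +1168.831ms=3/2b
5) 2727.273ms=7/2b +1558.442ms=2b
6) 4285.714ms=11/2b +584.416ms=3/4b
7) 4870.13ms=25/4b +584.416ms=3/4b
8) 5454.545ms=7b +779.221ms=1b
9) 6233.766ms=8b +623.377ms=4/5b
10) 6857.143ms=44/5b +623.377ms=4/5b
11) 7480.519ms=48/5b +623.377ms=4/5b
12) 8103.896ms=52/5b +623.377ms=4/5b
13) 8727.273ms=56/5b +623.377ms=4/5b
Σ=12b of 12 (77bpm 4/4) — PASS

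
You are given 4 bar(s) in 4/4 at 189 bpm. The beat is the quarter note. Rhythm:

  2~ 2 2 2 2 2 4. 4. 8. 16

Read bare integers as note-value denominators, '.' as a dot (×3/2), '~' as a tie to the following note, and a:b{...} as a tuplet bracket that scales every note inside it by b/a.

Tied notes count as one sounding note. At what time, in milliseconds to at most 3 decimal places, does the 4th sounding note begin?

1. 0.0ms @ 0 + 1269.841ms (4)
2. 1269.841ms @ 4 + 634.921ms (2)
3. 1904.762ms @ 6 + 634.921ms (2)
4. 2539.683ms @ 8 + 634.921ms (2)
5. 3174.603ms @ 10 + 634.921ms (2)
6. 3809.524ms @ 12 + 476.19ms (3/2)
7. 4285.714ms @ 27/2 + 476.19ms (3/2)
8. 4761.905ms @ 15 + 238.095ms (3/4)
9. 5000.0ms @ 63/4 + 79.365ms (1/4)

note 4 onset = 8b = 2539.683ms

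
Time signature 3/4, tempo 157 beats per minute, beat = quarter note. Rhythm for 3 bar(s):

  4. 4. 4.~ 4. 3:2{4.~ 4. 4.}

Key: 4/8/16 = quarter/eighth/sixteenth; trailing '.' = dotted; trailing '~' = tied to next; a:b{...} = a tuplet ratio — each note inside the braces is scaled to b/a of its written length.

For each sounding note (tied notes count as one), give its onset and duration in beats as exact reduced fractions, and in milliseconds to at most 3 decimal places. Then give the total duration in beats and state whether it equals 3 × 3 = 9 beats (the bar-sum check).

1) 0.0ms=0b +573.248ms=3/2b
2) 573.248ms=3/2b +573.248ms=3/2b
3) 1146.497ms=3b +1146.497ms=3b
4) 2292.994ms=6b +764.331ms=2b
5) 3057.325ms=8b +382.166ms=1b
Σ=9b of 9 (157bpm 3/4) — PASS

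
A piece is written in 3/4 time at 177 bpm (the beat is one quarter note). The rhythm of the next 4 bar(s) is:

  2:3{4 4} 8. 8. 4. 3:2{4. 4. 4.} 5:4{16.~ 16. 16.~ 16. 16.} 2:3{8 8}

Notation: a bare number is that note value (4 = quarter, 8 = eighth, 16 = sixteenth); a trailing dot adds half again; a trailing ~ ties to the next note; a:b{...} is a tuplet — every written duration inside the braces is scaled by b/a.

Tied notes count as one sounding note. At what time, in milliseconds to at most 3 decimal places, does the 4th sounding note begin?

note 4 onset = 15/4b = 1271.186ms

1. 0.0ms @ 0 + 508.475ms (3/2)
2. 508.475ms @ 3/2 + 508.475ms (3/2)
3. 1016.949ms @ 3 + 254.237ms (3/4)
4. 1271.186ms @ 15/4 + 254.237ms (3/4)
5. 1525.424ms @ 9/2 + 508.475ms (3/2)
6. 2033.898ms @ 6 + 338.983ms (1)
7. 2372.881ms @ 7 + 338.983ms (1)
8. 2711.864ms @ 8 + 338.983ms (1)
9. 3050.847ms @ 9 + 203.39ms (3/5)
10. 3254.237ms @ 48/5 + 203.39ms (3/5)
11. 3457.627ms @ 51/5 + 101.695ms (3/10)
12. 3559.322ms @ 21/2 + 254.237ms (3/4)
13. 3813.559ms @ 45/4 + 254.237ms (3/4)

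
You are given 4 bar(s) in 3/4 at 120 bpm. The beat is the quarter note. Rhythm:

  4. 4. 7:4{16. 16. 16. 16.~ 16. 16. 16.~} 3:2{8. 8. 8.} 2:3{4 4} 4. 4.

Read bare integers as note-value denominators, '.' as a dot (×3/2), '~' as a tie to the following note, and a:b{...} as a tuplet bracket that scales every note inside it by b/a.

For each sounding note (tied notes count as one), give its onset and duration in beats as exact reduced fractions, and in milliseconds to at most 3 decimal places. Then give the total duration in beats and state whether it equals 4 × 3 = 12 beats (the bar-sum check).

1) 0.0ms=0b +750.0ms=3/2b
2) 750.0ms=3/2b +750.0ms=3/2b
3) 1500.0ms=3b +107.143ms=3/14b
4) 1607.143ms=45/14b +107.143ms=3/14b
5) 1714.286ms=24/7b +107.143ms=3/14b
6) 1821.429ms=51/14b +214.286ms=3/7b
7) 2035.714ms=57/14b +107.143ms=3/14b
8) 2142.857ms=30/7b +357.143ms=5/7b
9) 2500.0ms=5b +250.0ms=1/2b
10) 2750.0ms=11/2b +250.0ms=1/2b
11) 3000.0ms=6b +750.0ms=3/2b
12) 3750.0ms=15/2b +750.0ms=3/2b
13) 4500.0ms=9b +750.0ms=3/2b
14) 5250.0ms=21/2b +750.0ms=3/2b
Σ=12b of 12 (120bpm 3/4) — PASS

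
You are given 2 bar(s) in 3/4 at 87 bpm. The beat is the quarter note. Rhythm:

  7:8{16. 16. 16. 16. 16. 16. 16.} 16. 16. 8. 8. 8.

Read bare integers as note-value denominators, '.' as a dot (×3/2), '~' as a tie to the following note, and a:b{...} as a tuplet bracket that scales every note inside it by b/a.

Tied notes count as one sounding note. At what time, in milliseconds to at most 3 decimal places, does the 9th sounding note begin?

note 9 onset = 27/8b = 2327.586ms

1. 0.0ms @ 0 + 295.567ms (3/7)
2. 295.567ms @ 3/7 + 295.567ms (3/7)
3. 591.133ms @ 6/7 + 295.567ms (3/7)
4. 886.7ms @ 9/7 + 295.567ms (3/7)
5. 1182.266ms @ 12/7 + 295.567ms (3/7)
6. 1477.833ms @ 15/7 + 295.567ms (3/7)
7. 1773.399ms @ 18/7 + 295.567ms (3/7)
8. 2068.966ms @ 3 + 258.621ms (3/8)
9. 2327.586ms @ 27/8 + 258.621ms (3/8)
10. 2586.207ms @ 15/4 + 517.241ms (3/4)
11. 3103.448ms @ 9/2 + 517.241ms (3/4)
12. 3620.69ms @ 21/4 + 517.241ms (3/4)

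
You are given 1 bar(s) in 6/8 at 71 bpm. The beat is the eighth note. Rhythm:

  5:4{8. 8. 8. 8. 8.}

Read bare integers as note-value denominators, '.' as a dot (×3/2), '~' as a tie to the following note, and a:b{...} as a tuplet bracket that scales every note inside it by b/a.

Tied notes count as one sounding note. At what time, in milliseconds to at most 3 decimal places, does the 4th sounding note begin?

note 4 onset = 18/5b = 3042.254ms

1. 0.0ms @ 0 + 1014.085ms (6/5)
2. 1014.085ms @ 6/5 + 1014.085ms (6/5)
3. 2028.169ms @ 12/5 + 1014.085ms (6/5)
4. 3042.254ms @ 18/5 + 1014.085ms (6/5)
5. 4056.338ms @ 24/5 + 1014.085ms (6/5)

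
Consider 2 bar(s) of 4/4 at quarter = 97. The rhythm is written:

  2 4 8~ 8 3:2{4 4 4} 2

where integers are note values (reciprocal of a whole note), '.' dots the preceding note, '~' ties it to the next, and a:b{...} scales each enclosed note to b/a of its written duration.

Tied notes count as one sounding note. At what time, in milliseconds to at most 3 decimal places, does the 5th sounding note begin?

note 5 onset = 14/3b = 2886.598ms

1. 0.0ms @ 0 + 1237.113ms (2)
2. 1237.113ms @ 2 + 618.557ms (1)
3. 1855.67ms @ 3 + 618.557ms (1)
4. 2474.227ms @ 4 + 412.371ms (2/3)
5. 2886.598ms @ 14/3 + 412.371ms (2/3)
6. 3298.969ms @ 16/3 + 412.371ms (2/3)
7. 3711.34ms @ 6 + 1237.113ms (2)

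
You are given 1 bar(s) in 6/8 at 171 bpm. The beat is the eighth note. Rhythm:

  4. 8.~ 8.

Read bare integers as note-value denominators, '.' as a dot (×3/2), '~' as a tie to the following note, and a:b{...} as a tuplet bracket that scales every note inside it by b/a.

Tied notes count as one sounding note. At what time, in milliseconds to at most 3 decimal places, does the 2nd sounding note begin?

1. 0.0ms @ 0 + 1052.632ms (3)
2. 1052.632ms @ 3 + 1052.632ms (3)

note 2 onset = 3b = 1052.632ms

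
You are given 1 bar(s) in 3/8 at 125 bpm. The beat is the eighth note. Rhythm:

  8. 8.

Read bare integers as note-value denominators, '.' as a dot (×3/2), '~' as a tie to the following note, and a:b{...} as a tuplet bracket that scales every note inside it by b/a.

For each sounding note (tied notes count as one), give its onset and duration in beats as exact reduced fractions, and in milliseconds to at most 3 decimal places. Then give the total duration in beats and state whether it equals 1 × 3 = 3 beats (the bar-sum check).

1) 0.0ms=0b +720.0ms=3/2b
2) 720.0ms=3/2b +720.0ms=3/2b
Σ=3b of 3 (125bpm 3/8) — PASS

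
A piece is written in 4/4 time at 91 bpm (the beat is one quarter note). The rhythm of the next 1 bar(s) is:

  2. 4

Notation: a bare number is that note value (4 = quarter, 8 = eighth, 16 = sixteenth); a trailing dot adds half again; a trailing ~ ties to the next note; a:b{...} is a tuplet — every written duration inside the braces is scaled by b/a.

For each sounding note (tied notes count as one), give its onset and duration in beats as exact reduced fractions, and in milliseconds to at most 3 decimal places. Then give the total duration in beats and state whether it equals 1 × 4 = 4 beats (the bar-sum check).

1) 0.0ms=0b +1978.022ms=3b
2) 1978.022ms=3b +659.341ms=1b
Σ=4b of 4 (91bpm 4/4) — PASS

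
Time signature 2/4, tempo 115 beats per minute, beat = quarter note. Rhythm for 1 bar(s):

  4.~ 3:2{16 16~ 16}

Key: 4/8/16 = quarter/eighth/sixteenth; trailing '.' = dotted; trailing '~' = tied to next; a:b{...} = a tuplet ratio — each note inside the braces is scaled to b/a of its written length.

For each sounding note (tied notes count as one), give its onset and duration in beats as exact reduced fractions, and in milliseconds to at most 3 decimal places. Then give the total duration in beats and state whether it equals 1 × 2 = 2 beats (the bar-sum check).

1) 0.0ms=0b +869.565ms=5/3b
2) 869.565ms=5/3b +173.913ms=1/3b
Σ=2b of 2 (115bpm 2/4) — PASS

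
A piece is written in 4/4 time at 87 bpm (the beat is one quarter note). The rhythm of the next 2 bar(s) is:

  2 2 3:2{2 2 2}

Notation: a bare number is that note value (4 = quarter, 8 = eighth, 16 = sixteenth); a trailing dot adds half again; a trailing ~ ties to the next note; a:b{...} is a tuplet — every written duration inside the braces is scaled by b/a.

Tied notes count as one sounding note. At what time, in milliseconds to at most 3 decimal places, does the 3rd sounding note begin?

note 3 onset = 4b = 2758.621ms

1. 0.0ms @ 0 + 1379.31ms (2)
2. 1379.31ms @ 2 + 1379.31ms (2)
3. 2758.621ms @ 4 + 919.54ms (4/3)
4. 3678.161ms @ 16/3 + 919.54ms (4/3)
5. 4597.701ms @ 20/3 + 919.54ms (4/3)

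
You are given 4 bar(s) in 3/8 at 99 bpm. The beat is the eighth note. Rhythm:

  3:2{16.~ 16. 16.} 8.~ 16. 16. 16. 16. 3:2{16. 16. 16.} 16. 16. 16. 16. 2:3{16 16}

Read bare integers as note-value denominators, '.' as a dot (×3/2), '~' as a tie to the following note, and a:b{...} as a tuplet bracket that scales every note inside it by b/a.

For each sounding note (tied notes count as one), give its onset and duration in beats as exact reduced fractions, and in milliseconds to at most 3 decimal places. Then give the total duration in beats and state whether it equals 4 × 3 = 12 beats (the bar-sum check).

1) 0.0ms=0b +606.061ms=1b
2) 606.061ms=1b +303.03ms=1/2b
3) 909.091ms=3/2b +1363.636ms=9/4b
4) 2272.727ms=15/4b +454.545ms=3/4b
5) 2727.273ms=9/2b +454.545ms=3/4b
6) 3181.818ms=21/4b +454.545ms=3/4b
7) 3636.364ms=6b +303.03ms=1/2b
8) 3939.394ms=13/2b +303.03ms=1/2b
9) 4242.424ms=7b +303.03ms=1/2b
10) 4545.455ms=15/2b +454.545ms=3/4b
11) 5000.0ms=33/4b +454.545ms=3/4b
12) 5454.545ms=9b +454.545ms=3/4b
13) 5909.091ms=39/4b +454.545ms=3/4b
14) 6363.636ms=21/2b +454.545ms=3/4b
15) 6818.182ms=45/4b +454.545ms=3/4b
Σ=12b of 12 (99bpm 3/8) — PASS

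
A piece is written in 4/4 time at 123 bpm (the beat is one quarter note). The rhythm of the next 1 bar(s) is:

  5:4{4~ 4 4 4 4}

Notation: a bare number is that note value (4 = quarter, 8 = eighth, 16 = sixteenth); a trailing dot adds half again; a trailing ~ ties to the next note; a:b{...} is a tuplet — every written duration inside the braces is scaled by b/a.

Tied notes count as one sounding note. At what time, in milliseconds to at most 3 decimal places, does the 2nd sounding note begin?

note 2 onset = 8/5b = 780.488ms

1. 0.0ms @ 0 + 780.488ms (8/5)
2. 780.488ms @ 8/5 + 390.244ms (4/5)
3. 1170.732ms @ 12/5 + 390.244ms (4/5)
4. 1560.976ms @ 16/5 + 390.244ms (4/5)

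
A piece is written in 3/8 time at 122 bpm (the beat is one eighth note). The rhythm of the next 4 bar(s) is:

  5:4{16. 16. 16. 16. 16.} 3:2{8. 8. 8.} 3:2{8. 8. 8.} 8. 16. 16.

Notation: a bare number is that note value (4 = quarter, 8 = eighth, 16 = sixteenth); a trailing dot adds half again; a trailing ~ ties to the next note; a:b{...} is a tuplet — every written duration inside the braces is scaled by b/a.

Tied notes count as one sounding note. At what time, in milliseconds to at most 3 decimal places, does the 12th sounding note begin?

1. 0.0ms @ 0 + 295.082ms (3/5)
2. 295.082ms @ 3/5 + 295.082ms (3/5)
3. 590.164ms @ 6/5 + 295.082ms (3/5)
4. 885.246ms @ 9/5 + 295.082ms (3/5)
5. 1180.328ms @ 12/5 + 295.082ms (3/5)
6. 1475.41ms @ 3 + 491.803ms (1)
7. 1967.213ms @ 4 + 491.803ms (1)
8. 2459.016ms @ 5 + 491.803ms (1)
9. 2950.82ms @ 6 + 491.803ms (1)
10. 3442.623ms @ 7 + 491.803ms (1)
11. 3934.426ms @ 8 + 491.803ms (1)
12. 4426.23ms @ 9 + 737.705ms (3/2)
13. 5163.934ms @ 21/2 + 368.852ms (3/4)
14. 5532.787ms @ 45/4 + 368.852ms (3/4)

note 12 onset = 9b = 4426.23ms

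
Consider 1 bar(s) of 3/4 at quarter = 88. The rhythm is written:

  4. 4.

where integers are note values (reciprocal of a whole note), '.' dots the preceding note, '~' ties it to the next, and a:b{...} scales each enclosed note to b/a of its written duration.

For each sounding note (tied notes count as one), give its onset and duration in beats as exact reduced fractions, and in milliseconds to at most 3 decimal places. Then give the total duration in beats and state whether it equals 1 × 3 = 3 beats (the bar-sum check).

1) 0.0ms=0b +1022.727ms=3/2b
2) 1022.727ms=3/2b +1022.727ms=3/2b
Σ=3b of 3 (88bpm 3/4) — PASS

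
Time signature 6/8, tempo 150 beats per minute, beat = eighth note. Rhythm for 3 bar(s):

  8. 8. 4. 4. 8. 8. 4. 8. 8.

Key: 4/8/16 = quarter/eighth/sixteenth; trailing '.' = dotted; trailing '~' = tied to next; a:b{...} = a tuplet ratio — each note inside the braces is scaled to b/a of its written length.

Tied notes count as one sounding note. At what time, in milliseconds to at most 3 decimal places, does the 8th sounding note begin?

1. 0.0ms @ 0 + 600.0ms (3/2)
2. 600.0ms @ 3/2 + 600.0ms (3/2)
3. 1200.0ms @ 3 + 1200.0ms (3)
4. 2400.0ms @ 6 + 1200.0ms (3)
5. 3600.0ms @ 9 + 600.0ms (3/2)
6. 4200.0ms @ 21/2 + 600.0ms (3/2)
7. 4800.0ms @ 12 + 1200.0ms (3)
8. 6000.0ms @ 15 + 600.0ms (3/2)
9. 6600.0ms @ 33/2 + 600.0ms (3/2)

note 8 onset = 15b = 6000.0ms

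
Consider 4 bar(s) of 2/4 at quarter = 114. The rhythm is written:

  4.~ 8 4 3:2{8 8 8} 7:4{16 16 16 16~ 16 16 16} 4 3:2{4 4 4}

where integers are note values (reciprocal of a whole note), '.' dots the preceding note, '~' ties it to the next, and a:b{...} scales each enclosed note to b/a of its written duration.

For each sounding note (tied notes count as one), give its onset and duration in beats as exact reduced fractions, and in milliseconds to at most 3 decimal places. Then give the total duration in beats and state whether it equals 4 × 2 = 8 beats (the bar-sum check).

1) 0.0ms=0b +1052.632ms=2b
2) 1052.632ms=2b +526.316ms=1b
3) 1578.947ms=3b +175.439ms=1/3b
4) 1754.386ms=10/3b +175.439ms=1/3b
5) 1929.825ms=11/3b +175.439ms=1/3b
6) 2105.263ms=4b +75.188ms=1/7b
7) 2180.451ms=29/7b +75.188ms=1/7b
8) 2255.639ms=30/7b +75.188ms=1/7b
9) 2330.827ms=31/7b +150.376ms=2/7b
10) 2481.203ms=33/7b +75.188ms=1/7b
11) 2556.391ms=34/7b +75.188ms=1/7b
12) 2631.579ms=5b +526.316ms=1b
13) 3157.895ms=6b +350.877ms=2/3b
14) 3508.772ms=20/3b +350.877ms=2/3b
15) 3859.649ms=22/3b +350.877ms=2/3b
Σ=8b of 8 (114bpm 2/4) — PASS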